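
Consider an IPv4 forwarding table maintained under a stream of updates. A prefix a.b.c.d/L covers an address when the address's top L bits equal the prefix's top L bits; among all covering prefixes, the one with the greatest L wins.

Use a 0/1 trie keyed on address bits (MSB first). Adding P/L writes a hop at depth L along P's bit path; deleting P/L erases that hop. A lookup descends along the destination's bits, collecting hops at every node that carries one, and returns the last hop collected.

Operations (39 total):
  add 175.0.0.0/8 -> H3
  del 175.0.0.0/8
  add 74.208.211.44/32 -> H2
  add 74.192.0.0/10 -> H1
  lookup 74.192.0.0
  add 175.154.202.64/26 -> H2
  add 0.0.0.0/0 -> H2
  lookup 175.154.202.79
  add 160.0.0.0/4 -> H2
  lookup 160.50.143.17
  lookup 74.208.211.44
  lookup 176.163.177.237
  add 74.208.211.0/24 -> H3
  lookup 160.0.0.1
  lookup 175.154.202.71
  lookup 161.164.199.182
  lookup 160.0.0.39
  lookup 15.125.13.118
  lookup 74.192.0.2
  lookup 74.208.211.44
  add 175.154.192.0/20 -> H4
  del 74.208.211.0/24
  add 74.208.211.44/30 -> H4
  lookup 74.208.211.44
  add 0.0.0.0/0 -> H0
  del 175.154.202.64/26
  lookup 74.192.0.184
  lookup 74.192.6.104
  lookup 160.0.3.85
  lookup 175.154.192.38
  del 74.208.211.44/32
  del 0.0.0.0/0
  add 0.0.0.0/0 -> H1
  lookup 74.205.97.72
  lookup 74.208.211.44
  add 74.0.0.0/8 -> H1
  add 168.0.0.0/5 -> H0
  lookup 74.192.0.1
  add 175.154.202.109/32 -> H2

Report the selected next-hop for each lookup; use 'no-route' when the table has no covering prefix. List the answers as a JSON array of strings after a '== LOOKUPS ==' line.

Apply in order:
  + 175.0.0.0/8 (H3) depth=8
  - 175.0.0.0/8 clear@8
  + 74.208.211.44/32 (H2) depth=32
  + 74.192.0.0/10 (H1) depth=10
  lookup 74.192.0.0: bits 01001010110 walk d0:-→d1:-→d2:-→d3:-→d4:-→d5:-→d6:-→d7:-→d8:-→d9:-→d10:H1→d11:- -> H1
  + 175.154.202.64/26 (H2) depth=26
  + 0.0.0.0/0 (H2) depth=0
  lookup 175.154.202.79: bits 10101111100110101100101001 walk d0:H2→d1:-→d2:-→d3:-→d4:-→d5:-→d6:-→d7:-→d8:-→d9:-→d10:-→d11:-→d12:-→d13:-→d14:-→d15:-→d16:-→d17:-→d18:-→d19:-→d20:-→d21:-→d22:-→d23:-→d24:-→d25:-→d26:H2 -> H2
  + 160.0.0.0/4 (H2) depth=4
  lookup 160.50.143.17: bits 1010 walk d0:H2→d1:-→d2:-→d3:-→d4:H2 -> H2
  lookup 74.208.211.44: bits 01001010110100001101001100101100 walk d0:H2→d1:-→d2:-→d3:-→d4:-→d5:-→d6:-→d7:-→d8:-→d9:-→d10:H1→d11:-→d12:-→d13:-→d14:-→d15:-→d16:-→d17:-→d18:-→d19:-→d20:-→d21:-→d22:-→d23:-→d24:-→d25:-→d26:-→d27:-→d28:-→d29:-→d30:-→d31:-→d32:H2 -> H2
  lookup 176.163.177.237: bits 101 walk d0:H2→d1:-→d2:-→d3:- -> H2
  + 74.208.211.0/24 (H3) depth=24
  lookup 160.0.0.1: bits 1010 walk d0:H2→d1:-→d2:-→d3:-→d4:H2 -> H2
  lookup 175.154.202.71: bits 10101111100110101100101001 walk d0:H2→d1:-→d2:-→d3:-→d4:H2→d5:-→d6:-→d7:-→d8:-→d9:-→d10:-→d11:-→d12:-→d13:-→d14:-→d15:-→d16:-→d17:-→d18:-→d19:-→d20:-→d21:-→d22:-→d23:-→d24:-→d25:-→d26:H2 -> H2
  lookup 161.164.199.182: bits 1010 walk d0:H2→d1:-→d2:-→d3:-→d4:H2 -> H2
  lookup 160.0.0.39: bits 1010 walk d0:H2→d1:-→d2:-→d3:-→d4:H2 -> H2
  lookup 15.125.13.118: bits 0 walk d0:H2→d1:- -> H2
  lookup 74.192.0.2: bits 01001010110 walk d0:H2→d1:-→d2:-→d3:-→d4:-→d5:-→d6:-→d7:-→d8:-→d9:-→d10:H1→d11:- -> H1
  lookup 74.208.211.44: bits 01001010110100001101001100101100 walk d0:H2→d1:-→d2:-→d3:-→d4:-→d5:-→d6:-→d7:-→d8:-→d9:-→d10:H1→d11:-→d12:-→d13:-→d14:-→d15:-→d16:-→d17:-→d18:-→d19:-→d20:-→d21:-→d22:-→d23:-→d24:H3→d25:-→d26:-→d27:-→d28:-→d29:-→d30:-→d31:-→d32:H2 -> H2
  + 175.154.192.0/20 (H4) depth=20
  - 74.208.211.0/24 clear@24
  + 74.208.211.44/30 (H4) depth=30
  lookup 74.208.211.44: bits 01001010110100001101001100101100 walk d0:H2→d1:-→d2:-→d3:-→d4:-→d5:-→d6:-→d7:-→d8:-→d9:-→d10:H1→d11:-→d12:-→d13:-→d14:-→d15:-→d16:-→d17:-→d18:-→d19:-→d20:-→d21:-→d22:-→d23:-→d24:-→d25:-→d26:-→d27:-→d28:-→d29:-→d30:H4→d31:-→d32:H2 -> H2
  + 0.0.0.0/0 (H0) depth=0
  - 175.154.202.64/26 clear@26
  lookup 74.192.0.184: bits 01001010110 walk d0:H0→d1:-→d2:-→d3:-→d4:-→d5:-→d6:-→d7:-→d8:-→d9:-→d10:H1→d11:- -> H1
  lookup 74.192.6.104: bits 01001010110 walk d0:H0→d1:-→d2:-→d3:-→d4:-→d5:-→d6:-→d7:-→d8:-→d9:-→d10:H1→d11:- -> H1
  lookup 160.0.3.85: bits 1010 walk d0:H0→d1:-→d2:-→d3:-→d4:H2 -> H2
  lookup 175.154.192.38: bits 10101111100110101100 walk d0:H0→d1:-→d2:-→d3:-→d4:H2→d5:-→d6:-→d7:-→d8:-→d9:-→d10:-→d11:-→d12:-→d13:-→d14:-→d15:-→d16:-→d17:-→d18:-→d19:-→d20:H4 -> H4
  - 74.208.211.44/32 clear@32
  - 0.0.0.0/0 clear@0
  + 0.0.0.0/0 (H1) depth=0
  lookup 74.205.97.72: bits 01001010110 walk d0:H1→d1:-→d2:-→d3:-→d4:-→d5:-→d6:-→d7:-→d8:-→d9:-→d10:H1→d11:- -> H1
  lookup 74.208.211.44: bits 01001010110100001101001100101100 walk d0:H1→d1:-→d2:-→d3:-→d4:-→d5:-→d6:-→d7:-→d8:-→d9:-→d10:H1→d11:-→d12:-→d13:-→d14:-→d15:-→d16:-→d17:-→d18:-→d19:-→d20:-→d21:-→d22:-→d23:-→d24:-→d25:-→d26:-→d27:-→d28:-→d29:-→d30:H4→d31:-→d32:- -> H4
  + 74.0.0.0/8 (H1) depth=8
  + 168.0.0.0/5 (H0) depth=5
  lookup 74.192.0.1: bits 01001010110 walk d0:H1→d1:-→d2:-→d3:-→d4:-→d5:-→d6:-→d7:-→d8:H1→d9:-→d10:H1→d11:- -> H1
  + 175.154.202.109/32 (H2) depth=32

== LOOKUPS ==
["H1","H2","H2","H2","H2","H2","H2","H2","H2","H2","H1","H2","H2","H1","H1","H2","H4","H1","H4","H1"]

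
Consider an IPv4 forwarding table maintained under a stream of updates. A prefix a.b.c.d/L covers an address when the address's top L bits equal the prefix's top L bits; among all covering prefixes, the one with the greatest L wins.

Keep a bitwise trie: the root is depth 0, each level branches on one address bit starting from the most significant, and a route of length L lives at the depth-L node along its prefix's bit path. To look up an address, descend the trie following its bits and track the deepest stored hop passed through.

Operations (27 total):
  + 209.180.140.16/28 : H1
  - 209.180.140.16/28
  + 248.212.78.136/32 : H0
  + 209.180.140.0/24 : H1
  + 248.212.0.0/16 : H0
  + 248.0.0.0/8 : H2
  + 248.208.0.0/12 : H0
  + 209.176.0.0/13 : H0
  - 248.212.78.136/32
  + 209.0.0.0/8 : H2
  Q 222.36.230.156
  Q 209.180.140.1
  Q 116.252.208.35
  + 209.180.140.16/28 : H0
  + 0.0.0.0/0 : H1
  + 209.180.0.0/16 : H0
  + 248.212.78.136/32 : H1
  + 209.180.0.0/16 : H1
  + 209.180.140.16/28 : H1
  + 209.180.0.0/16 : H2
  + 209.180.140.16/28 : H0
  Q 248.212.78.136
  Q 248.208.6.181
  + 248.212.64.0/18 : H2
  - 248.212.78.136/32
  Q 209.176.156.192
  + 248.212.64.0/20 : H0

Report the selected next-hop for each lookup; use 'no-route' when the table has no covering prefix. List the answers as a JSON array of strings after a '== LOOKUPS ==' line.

Process each operation:
  + 209.180.140.16/28 (H1) depth=28
  del 209.180.140.16/28 (clear depth 28)
  + 248.212.78.136/32 (H0) depth=32
  + 209.180.140.0/24 (H1) depth=24
  + 248.212.0.0/16 (H0) depth=16
  + 248.0.0.0/8 (H2) depth=8
  + 248.208.0.0/12 (H0) depth=12
  + 209.176.0.0/13 (H0) depth=13
  del 248.212.78.136/32 (clear depth 32)
  + 209.0.0.0/8 (H2) depth=8
  Q 222.36.230.156: descend 1101 ; hops seen [∅] ; pick no-route
  Q 209.180.140.1: descend 110100011011010010001100000 ; hops seen [H2,H0,H1] ; pick H1
  Q 116.252.208.35: descend ε ; hops seen [∅] ; pick no-route
  + 209.180.140.16/28 (H0) depth=28
  + 0.0.0.0/0 (H1) depth=0
  + 209.180.0.0/16 (H0) depth=16
  + 248.212.78.136/32 (H1) depth=32
  + 209.180.0.0/16 (H1) depth=16
  + 209.180.140.16/28 (H1) depth=28
  + 209.180.0.0/16 (H2) depth=16
  + 209.180.140.16/28 (H0) depth=28
  Q 248.212.78.136: descend 11111000110101000100111010001000 ; hops seen [H1,H2,H0,H0,H1] ; pick H1
  Q 248.208.6.181: descend 1111100011010 ; hops seen [H1,H2,H0] ; pick H0
  + 248.212.64.0/18 (H2) depth=18
  del 248.212.78.136/32 (clear depth 32)
  Q 209.176.156.192: descend 1101000110110 ; hops seen [H1,H2,H0] ; pick H0
  + 248.212.64.0/20 (H0) depth=20

== LOOKUPS ==
["no-route","H1","no-route","H1","H0","H0"]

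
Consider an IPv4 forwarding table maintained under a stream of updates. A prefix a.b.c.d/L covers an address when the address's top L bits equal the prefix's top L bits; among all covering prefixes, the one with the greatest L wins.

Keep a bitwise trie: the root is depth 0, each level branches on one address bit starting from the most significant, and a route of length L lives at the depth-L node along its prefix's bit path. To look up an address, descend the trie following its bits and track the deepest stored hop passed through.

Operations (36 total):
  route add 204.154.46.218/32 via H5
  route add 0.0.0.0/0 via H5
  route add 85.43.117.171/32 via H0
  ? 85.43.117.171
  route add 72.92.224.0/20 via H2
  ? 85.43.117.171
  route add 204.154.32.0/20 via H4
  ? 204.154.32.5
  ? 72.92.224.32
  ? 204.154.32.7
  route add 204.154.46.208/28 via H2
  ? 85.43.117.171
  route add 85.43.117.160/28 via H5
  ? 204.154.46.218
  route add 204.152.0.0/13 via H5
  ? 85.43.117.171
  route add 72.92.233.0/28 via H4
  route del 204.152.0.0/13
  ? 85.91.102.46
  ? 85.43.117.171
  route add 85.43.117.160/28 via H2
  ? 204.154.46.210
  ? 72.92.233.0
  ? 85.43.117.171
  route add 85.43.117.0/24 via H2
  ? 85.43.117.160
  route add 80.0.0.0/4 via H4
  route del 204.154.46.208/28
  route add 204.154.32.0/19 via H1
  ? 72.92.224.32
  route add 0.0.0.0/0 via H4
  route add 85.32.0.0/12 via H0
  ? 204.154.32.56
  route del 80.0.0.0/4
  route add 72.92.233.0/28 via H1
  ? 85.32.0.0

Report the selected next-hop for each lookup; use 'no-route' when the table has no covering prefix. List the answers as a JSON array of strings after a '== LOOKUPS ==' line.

Apply in order:
  add 204.154.46.218/32 -> H5 at depth 32
  add 0.0.0.0/0 -> H5 at depth 0
  add 85.43.117.171/32 -> H0 at depth 32
  Q 85.43.117.171: descend 01010101001010110111010110101011 ; hops seen [H5,H0] ; pick H0
  add 72.92.224.0/20 -> H2 at depth 20
  Q 85.43.117.171: descend 01010101001010110111010110101011 ; hops seen [H5,H0] ; pick H0
  add 204.154.32.0/20 -> H4 at depth 20
  Q 204.154.32.5: descend 11001100100110100010 ; hops seen [H5,H4] ; pick H4
  Q 72.92.224.32: descend 01001000010111001110 ; hops seen [H5,H2] ; pick H2
  Q 204.154.32.7: descend 11001100100110100010 ; hops seen [H5,H4] ; pick H4
  add 204.154.46.208/28 -> H2 at depth 28
  Q 85.43.117.171: descend 01010101001010110111010110101011 ; hops seen [H5,H0] ; pick H0
  add 85.43.117.160/28 -> H5 at depth 28
  Q 204.154.46.218: descend 11001100100110100010111011011010 ; hops seen [H5,H4,H2,H5] ; pick H5
  add 204.152.0.0/13 -> H5 at depth 13
  Q 85.43.117.171: descend 01010101001010110111010110101011 ; hops seen [H5,H5,H0] ; pick H0
  add 72.92.233.0/28 -> H4 at depth 28
  - 204.152.0.0/13 clear@13
  Q 85.91.102.46: descend 010101010 ; hops seen [H5] ; pick H5
  Q 85.43.117.171: descend 01010101001010110111010110101011 ; hops seen [H5,H5,H0] ; pick H0
  add 85.43.117.160/28 -> H2 at depth 28
  Q 204.154.46.210: descend 1100110010011010001011101101 ; hops seen [H5,H4,H2] ; pick H2
  Q 72.92.233.0: descend 0100100001011100111010010000 ; hops seen [H5,H2,H4] ; pick H4
  Q 85.43.117.171: descend 01010101001010110111010110101011 ; hops seen [H5,H2,H0] ; pick H0
  add 85.43.117.0/24 -> H2 at depth 24
  Q 85.43.117.160: descend 0101010100101011011101011010 ; hops seen [H5,H2,H2] ; pick H2
  add 80.0.0.0/4 -> H4 at depth 4
  - 204.154.46.208/28 clear@28
  add 204.154.32.0/19 -> H1 at depth 19
  Q 72.92.224.32: descend 01001000010111001110 ; hops seen [H5,H2] ; pick H2
  add 0.0.0.0/0 -> H4 at depth 0
  add 85.32.0.0/12 -> H0 at depth 12
  Q 204.154.32.56: descend 11001100100110100010 ; hops seen [H4,H1,H4] ; pick H4
  - 80.0.0.0/4 clear@4
  add 72.92.233.0/28 -> H1 at depth 28
  Q 85.32.0.0: descend 010101010010 ; hops seen [H4,H0] ; pick H0

== LOOKUPS ==
["H0","H0","H4","H2","H4","H0","H5","H0","H5","H0","H2","H4","H0","H2","H2","H4","H0"]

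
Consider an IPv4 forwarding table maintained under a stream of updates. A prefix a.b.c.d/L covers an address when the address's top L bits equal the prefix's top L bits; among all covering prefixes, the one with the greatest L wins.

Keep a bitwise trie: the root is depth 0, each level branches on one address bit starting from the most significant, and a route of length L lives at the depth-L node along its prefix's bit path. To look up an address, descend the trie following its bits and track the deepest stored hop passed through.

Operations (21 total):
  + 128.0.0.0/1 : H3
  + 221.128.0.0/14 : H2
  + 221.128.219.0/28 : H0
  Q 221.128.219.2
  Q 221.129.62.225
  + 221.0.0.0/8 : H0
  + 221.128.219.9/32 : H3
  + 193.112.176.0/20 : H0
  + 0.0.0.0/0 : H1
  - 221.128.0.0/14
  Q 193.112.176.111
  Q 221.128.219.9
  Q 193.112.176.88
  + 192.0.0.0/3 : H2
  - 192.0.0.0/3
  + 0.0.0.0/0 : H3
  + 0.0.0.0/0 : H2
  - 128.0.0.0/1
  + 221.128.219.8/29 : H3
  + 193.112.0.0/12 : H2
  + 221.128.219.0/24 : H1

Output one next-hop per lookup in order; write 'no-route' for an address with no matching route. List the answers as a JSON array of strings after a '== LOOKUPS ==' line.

Process each operation:
  + 128.0.0.0/1 (H3) depth=1
  + 221.128.0.0/14 (H2) depth=14
  + 221.128.219.0/28 (H0) depth=28
  ? 221.128.219.2  path d0:-→d1:H3→d2:-→d3:-→d4:-→d5:-→d6:-→d7:-→d8:-→d9:-→d10:-→d11:-→d12:-→d13:-→d14:H2→d15:-→d16:-→d17:-→d18:-→d19:-→d20:-→d21:-→d22:-→d23:-→d24:-→d25:-→d26:-→d27:-→d28:H0  best=H0
  ? 221.129.62.225  path d0:-→d1:H3→d2:-→d3:-→d4:-→d5:-→d6:-→d7:-→d8:-→d9:-→d10:-→d11:-→d12:-→d13:-→d14:H2→d15:-  best=H2
  + 221.0.0.0/8 (H0) depth=8
  + 221.128.219.9/32 (H3) depth=32
  + 193.112.176.0/20 (H0) depth=20
  + 0.0.0.0/0 (H1) depth=0
  del 221.128.0.0/14 (clear depth 14)
  ? 193.112.176.111  path d0:H1→d1:H3→d2:-→d3:-→d4:-→d5:-→d6:-→d7:-→d8:-→d9:-→d10:-→d11:-→d12:-→d13:-→d14:-→d15:-→d16:-→d17:-→d18:-→d19:-→d20:H0  best=H0
  ? 221.128.219.9  path d0:H1→d1:H3→d2:-→d3:-→d4:-→d5:-→d6:-→d7:-→d8:H0→d9:-→d10:-→d11:-→d12:-→d13:-→d14:-→d15:-→d16:-→d17:-→d18:-→d19:-→d20:-→d21:-→d22:-→d23:-→d24:-→d25:-→d26:-→d27:-→d28:H0→d29:-→d30:-→d31:-→d32:H3  best=H3
  ? 193.112.176.88  path d0:H1→d1:H3→d2:-→d3:-→d4:-→d5:-→d6:-→d7:-→d8:-→d9:-→d10:-→d11:-→d12:-→d13:-→d14:-→d15:-→d16:-→d17:-→d18:-→d19:-→d20:H0  best=H0
  + 192.0.0.0/3 (H2) depth=3
  del 192.0.0.0/3 (clear depth 3)
  + 0.0.0.0/0 (H3) depth=0
  + 0.0.0.0/0 (H2) depth=0
  del 128.0.0.0/1 (clear depth 1)
  + 221.128.219.8/29 (H3) depth=29
  + 193.112.0.0/12 (H2) depth=12
  + 221.128.219.0/24 (H1) depth=24

== LOOKUPS ==
["H0","H2","H0","H3","H0"]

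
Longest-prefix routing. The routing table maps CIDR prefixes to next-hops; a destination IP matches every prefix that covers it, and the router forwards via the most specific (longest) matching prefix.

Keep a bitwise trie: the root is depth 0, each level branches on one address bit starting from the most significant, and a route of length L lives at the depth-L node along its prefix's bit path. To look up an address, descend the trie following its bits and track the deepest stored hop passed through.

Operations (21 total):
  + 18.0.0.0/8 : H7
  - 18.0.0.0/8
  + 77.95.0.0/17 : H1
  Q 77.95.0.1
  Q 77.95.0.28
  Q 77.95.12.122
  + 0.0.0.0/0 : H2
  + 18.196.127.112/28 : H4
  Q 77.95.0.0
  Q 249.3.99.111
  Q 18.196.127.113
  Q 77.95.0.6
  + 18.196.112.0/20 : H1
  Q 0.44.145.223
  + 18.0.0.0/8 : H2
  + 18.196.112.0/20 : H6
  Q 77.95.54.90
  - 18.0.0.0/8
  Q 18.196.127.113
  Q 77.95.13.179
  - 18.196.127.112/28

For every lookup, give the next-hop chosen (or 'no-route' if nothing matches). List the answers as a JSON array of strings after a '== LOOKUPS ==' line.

Apply in order:
  add 18.0.0.0/8 -> H7 at depth 8
  del 18.0.0.0/8 (clear depth 8)
  add 77.95.0.0/17 -> H1 at depth 17
  lookup 77.95.0.1: bits 01001101010111110 walk d0:-→d1:-→d2:-→d3:-→d4:-→d5:-→d6:-→d7:-→d8:-→d9:-→d10:-→d11:-→d12:-→d13:-→d14:-→d15:-→d16:-→d17:H1 -> H1
  lookup 77.95.0.28: bits 01001101010111110 walk d0:-→d1:-→d2:-→d3:-→d4:-→d5:-→d6:-→d7:-→d8:-→d9:-→d10:-→d11:-→d12:-→d13:-→d14:-→d15:-→d16:-→d17:H1 -> H1
  lookup 77.95.12.122: bits 01001101010111110 walk d0:-→d1:-→d2:-→d3:-→d4:-→d5:-→d6:-→d7:-→d8:-→d9:-→d10:-→d11:-→d12:-→d13:-→d14:-→d15:-→d16:-→d17:H1 -> H1
  add 0.0.0.0/0 -> H2 at depth 0
  add 18.196.127.112/28 -> H4 at depth 28
  lookup 77.95.0.0: bits 01001101010111110 walk d0:H2→d1:-→d2:-→d3:-→d4:-→d5:-→d6:-→d7:-→d8:-→d9:-→d10:-→d11:-→d12:-→d13:-→d14:-→d15:-→d16:-→d17:H1 -> H1
  lookup 249.3.99.111: bits ε walk d0:H2 -> H2
  lookup 18.196.127.113: bits 0001001011000100011111110111 walk d0:H2→d1:-→d2:-→d3:-→d4:-→d5:-→d6:-→d7:-→d8:-→d9:-→d10:-→d11:-→d12:-→d13:-→d14:-→d15:-→d16:-→d17:-→d18:-→d19:-→d20:-→d21:-→d22:-→d23:-→d24:-→d25:-→d26:-→d27:-→d28:H4 -> H4
  lookup 77.95.0.6: bits 01001101010111110 walk d0:H2→d1:-→d2:-→d3:-→d4:-→d5:-→d6:-→d7:-→d8:-→d9:-→d10:-→d11:-→d12:-→d13:-→d14:-→d15:-→d16:-→d17:H1 -> H1
  add 18.196.112.0/20 -> H1 at depth 20
  lookup 0.44.145.223: bits 000 walk d0:H2→d1:-→d2:-→d3:- -> H2
  add 18.0.0.0/8 -> H2 at depth 8
  add 18.196.112.0/20 -> H6 at depth 20
  lookup 77.95.54.90: bits 01001101010111110 walk d0:H2→d1:-→d2:-→d3:-→d4:-→d5:-→d6:-→d7:-→d8:-→d9:-→d10:-→d11:-→d12:-→d13:-→d14:-→d15:-→d16:-→d17:H1 -> H1
  del 18.0.0.0/8 (clear depth 8)
  lookup 18.196.127.113: bits 0001001011000100011111110111 walk d0:H2→d1:-→d2:-→d3:-→d4:-→d5:-→d6:-→d7:-→d8:-→d9:-→d10:-→d11:-→d12:-→d13:-→d14:-→d15:-→d16:-→d17:-→d18:-→d19:-→d20:H6→d21:-→d22:-→d23:-→d24:-→d25:-→d26:-→d27:-→d28:H4 -> H4
  lookup 77.95.13.179: bits 01001101010111110 walk d0:H2→d1:-→d2:-→d3:-→d4:-→d5:-→d6:-→d7:-→d8:-→d9:-→d10:-→d11:-→d12:-→d13:-→d14:-→d15:-→d16:-→d17:H1 -> H1
  del 18.196.127.112/28 (clear depth 28)

== LOOKUPS ==
["H1","H1","H1","H1","H2","H4","H1","H2","H1","H4","H1"]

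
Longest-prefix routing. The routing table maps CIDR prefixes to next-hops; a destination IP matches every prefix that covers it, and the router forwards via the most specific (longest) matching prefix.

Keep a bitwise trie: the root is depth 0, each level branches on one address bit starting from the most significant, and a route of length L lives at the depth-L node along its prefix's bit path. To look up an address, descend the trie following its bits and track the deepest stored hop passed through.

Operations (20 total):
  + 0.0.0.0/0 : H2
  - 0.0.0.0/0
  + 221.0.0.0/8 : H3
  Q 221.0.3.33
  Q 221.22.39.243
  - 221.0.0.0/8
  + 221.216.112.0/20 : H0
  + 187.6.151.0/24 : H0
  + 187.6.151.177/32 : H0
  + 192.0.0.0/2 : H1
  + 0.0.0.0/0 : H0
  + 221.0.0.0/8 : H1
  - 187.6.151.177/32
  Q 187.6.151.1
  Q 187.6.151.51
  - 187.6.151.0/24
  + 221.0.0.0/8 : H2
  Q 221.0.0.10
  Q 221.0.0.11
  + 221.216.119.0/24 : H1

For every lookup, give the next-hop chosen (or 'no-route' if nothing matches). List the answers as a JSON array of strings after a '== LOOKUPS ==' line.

Apply in order:
  + 0.0.0.0/0 (H2) depth=0
  del 0.0.0.0/0 (clear depth 0)
  + 221.0.0.0/8 (H3) depth=8
  ? 221.0.3.33  path d0:-→d1:-→d2:-→d3:-→d4:-→d5:-→d6:-→d7:-→d8:H3  best=H3
  ? 221.22.39.243  path d0:-→d1:-→d2:-→d3:-→d4:-→d5:-→d6:-→d7:-→d8:H3  best=H3
  del 221.0.0.0/8 (clear depth 8)
  + 221.216.112.0/20 (H0) depth=20
  + 187.6.151.0/24 (H0) depth=24
  + 187.6.151.177/32 (H0) depth=32
  + 192.0.0.0/2 (H1) depth=2
  + 0.0.0.0/0 (H0) depth=0
  + 221.0.0.0/8 (H1) depth=8
  del 187.6.151.177/32 (clear depth 32)
  ? 187.6.151.1  path d0:H0→d1:-→d2:-→d3:-→d4:-→d5:-→d6:-→d7:-→d8:-→d9:-→d10:-→d11:-→d12:-→d13:-→d14:-→d15:-→d16:-→d17:-→d18:-→d19:-→d20:-→d21:-→d22:-→d23:-→d24:H0  best=H0
  ? 187.6.151.51  path d0:H0→d1:-→d2:-→d3:-→d4:-→d5:-→d6:-→d7:-→d8:-→d9:-→d10:-→d11:-→d12:-→d13:-→d14:-→d15:-→d16:-→d17:-→d18:-→d19:-→d20:-→d21:-→d22:-→d23:-→d24:H0  best=H0
  del 187.6.151.0/24 (clear depth 24)
  + 221.0.0.0/8 (H2) depth=8
  ? 221.0.0.10  path d0:H0→d1:-→d2:H1→d3:-→d4:-→d5:-→d6:-→d7:-→d8:H2  best=H2
  ? 221.0.0.11  path d0:H0→d1:-→d2:H1→d3:-→d4:-→d5:-→d6:-→d7:-→d8:H2  best=H2
  + 221.216.119.0/24 (H1) depth=24

== LOOKUPS ==
["H3","H3","H0","H0","H2","H2"]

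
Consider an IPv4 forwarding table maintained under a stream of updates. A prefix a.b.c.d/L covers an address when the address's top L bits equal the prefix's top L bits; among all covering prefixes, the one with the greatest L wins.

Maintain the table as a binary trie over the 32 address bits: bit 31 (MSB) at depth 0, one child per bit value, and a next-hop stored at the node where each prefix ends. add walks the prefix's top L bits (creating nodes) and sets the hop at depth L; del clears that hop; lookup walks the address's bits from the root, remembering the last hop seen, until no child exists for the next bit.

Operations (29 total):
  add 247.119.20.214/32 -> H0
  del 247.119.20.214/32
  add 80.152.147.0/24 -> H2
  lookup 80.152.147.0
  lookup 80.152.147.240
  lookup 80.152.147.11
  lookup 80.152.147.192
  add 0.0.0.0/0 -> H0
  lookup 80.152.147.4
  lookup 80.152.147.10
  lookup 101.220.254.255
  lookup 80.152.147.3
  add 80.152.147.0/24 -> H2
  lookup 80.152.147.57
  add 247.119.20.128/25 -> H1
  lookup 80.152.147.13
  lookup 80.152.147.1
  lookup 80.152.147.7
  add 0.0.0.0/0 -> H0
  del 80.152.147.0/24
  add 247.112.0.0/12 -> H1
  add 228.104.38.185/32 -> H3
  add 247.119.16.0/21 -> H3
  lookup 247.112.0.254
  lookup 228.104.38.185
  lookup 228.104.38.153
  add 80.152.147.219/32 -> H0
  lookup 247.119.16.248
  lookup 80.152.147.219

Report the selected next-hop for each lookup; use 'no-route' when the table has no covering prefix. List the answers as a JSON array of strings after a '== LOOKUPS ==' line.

Process each operation:
  + 247.119.20.214/32 (H0) depth=32
  del 247.119.20.214/32 (clear depth 32)
  + 80.152.147.0/24 (H2) depth=24
  Q 80.152.147.0: descend 010100001001100010010011 ; hops seen [H2] ; pick H2
  Q 80.152.147.240: descend 010100001001100010010011 ; hops seen [H2] ; pick H2
  Q 80.152.147.11: descend 010100001001100010010011 ; hops seen [H2] ; pick H2
  Q 80.152.147.192: descend 010100001001100010010011 ; hops seen [H2] ; pick H2
  + 0.0.0.0/0 (H0) depth=0
  Q 80.152.147.4: descend 010100001001100010010011 ; hops seen [H0,H2] ; pick H2
  Q 80.152.147.10: descend 010100001001100010010011 ; hops seen [H0,H2] ; pick H2
  Q 101.220.254.255: descend 01 ; hops seen [H0] ; pick H0
  Q 80.152.147.3: descend 010100001001100010010011 ; hops seen [H0,H2] ; pick H2
  + 80.152.147.0/24 (H2) depth=24
  Q 80.152.147.57: descend 010100001001100010010011 ; hops seen [H0,H2] ; pick H2
  + 247.119.20.128/25 (H1) depth=25
  Q 80.152.147.13: descend 010100001001100010010011 ; hops seen [H0,H2] ; pick H2
  Q 80.152.147.1: descend 010100001001100010010011 ; hops seen [H0,H2] ; pick H2
  Q 80.152.147.7: descend 010100001001100010010011 ; hops seen [H0,H2] ; pick H2
  + 0.0.0.0/0 (H0) depth=0
  del 80.152.147.0/24 (clear depth 24)
  + 247.112.0.0/12 (H1) depth=12
  + 228.104.38.185/32 (H3) depth=32
  + 247.119.16.0/21 (H3) depth=21
  Q 247.112.0.254: descend 1111011101110 ; hops seen [H0,H1] ; pick H1
  Q 228.104.38.185: descend 11100100011010000010011010111001 ; hops seen [H0,H3] ; pick H3
  Q 228.104.38.153: descend 11100100011010000010011010 ; hops seen [H0] ; pick H0
  + 80.152.147.219/32 (H0) depth=32
  Q 247.119.16.248: descend 111101110111011100010 ; hops seen [H0,H1,H3] ; pick H3
  Q 80.152.147.219: descend 01010000100110001001001111011011 ; hops seen [H0,H0] ; pick H0

== LOOKUPS ==
["H2","H2","H2","H2","H2","H2","H0","H2","H2","H2","H2","H2","H1","H3","H0","H3","H0"]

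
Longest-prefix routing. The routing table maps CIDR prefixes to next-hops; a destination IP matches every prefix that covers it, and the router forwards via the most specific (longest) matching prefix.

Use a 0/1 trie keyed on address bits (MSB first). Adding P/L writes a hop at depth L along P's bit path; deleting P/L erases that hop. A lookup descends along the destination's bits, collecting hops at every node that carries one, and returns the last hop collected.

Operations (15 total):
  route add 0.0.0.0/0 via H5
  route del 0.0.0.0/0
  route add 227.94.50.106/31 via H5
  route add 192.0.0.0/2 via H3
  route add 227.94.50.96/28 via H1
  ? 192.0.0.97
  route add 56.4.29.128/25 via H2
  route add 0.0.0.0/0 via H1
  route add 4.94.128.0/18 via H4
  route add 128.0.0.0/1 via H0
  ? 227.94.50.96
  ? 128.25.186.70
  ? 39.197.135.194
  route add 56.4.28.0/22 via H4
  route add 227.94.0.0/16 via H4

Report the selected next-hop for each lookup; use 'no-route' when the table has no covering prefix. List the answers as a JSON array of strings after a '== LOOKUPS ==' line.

Apply in order:
  + 0.0.0.0/0 (H5) depth=0
  - 0.0.0.0/0 clear@0
  + 227.94.50.106/31 (H5) depth=31
  + 192.0.0.0/2 (H3) depth=2
  + 227.94.50.96/28 (H1) depth=28
  Q 192.0.0.97: descend 11 ; hops seen [H3] ; pick H3
  + 56.4.29.128/25 (H2) depth=25
  + 0.0.0.0/0 (H1) depth=0
  + 4.94.128.0/18 (H4) depth=18
  + 128.0.0.0/1 (H0) depth=1
  Q 227.94.50.96: descend 1110001101011110001100100110 ; hops seen [H1,H0,H3,H1] ; pick H1
  Q 128.25.186.70: descend 1 ; hops seen [H1,H0] ; pick H0
  Q 39.197.135.194: descend 001 ; hops seen [H1] ; pick H1
  + 56.4.28.0/22 (H4) depth=22
  + 227.94.0.0/16 (H4) depth=16

== LOOKUPS ==
["H3","H1","H0","H1"]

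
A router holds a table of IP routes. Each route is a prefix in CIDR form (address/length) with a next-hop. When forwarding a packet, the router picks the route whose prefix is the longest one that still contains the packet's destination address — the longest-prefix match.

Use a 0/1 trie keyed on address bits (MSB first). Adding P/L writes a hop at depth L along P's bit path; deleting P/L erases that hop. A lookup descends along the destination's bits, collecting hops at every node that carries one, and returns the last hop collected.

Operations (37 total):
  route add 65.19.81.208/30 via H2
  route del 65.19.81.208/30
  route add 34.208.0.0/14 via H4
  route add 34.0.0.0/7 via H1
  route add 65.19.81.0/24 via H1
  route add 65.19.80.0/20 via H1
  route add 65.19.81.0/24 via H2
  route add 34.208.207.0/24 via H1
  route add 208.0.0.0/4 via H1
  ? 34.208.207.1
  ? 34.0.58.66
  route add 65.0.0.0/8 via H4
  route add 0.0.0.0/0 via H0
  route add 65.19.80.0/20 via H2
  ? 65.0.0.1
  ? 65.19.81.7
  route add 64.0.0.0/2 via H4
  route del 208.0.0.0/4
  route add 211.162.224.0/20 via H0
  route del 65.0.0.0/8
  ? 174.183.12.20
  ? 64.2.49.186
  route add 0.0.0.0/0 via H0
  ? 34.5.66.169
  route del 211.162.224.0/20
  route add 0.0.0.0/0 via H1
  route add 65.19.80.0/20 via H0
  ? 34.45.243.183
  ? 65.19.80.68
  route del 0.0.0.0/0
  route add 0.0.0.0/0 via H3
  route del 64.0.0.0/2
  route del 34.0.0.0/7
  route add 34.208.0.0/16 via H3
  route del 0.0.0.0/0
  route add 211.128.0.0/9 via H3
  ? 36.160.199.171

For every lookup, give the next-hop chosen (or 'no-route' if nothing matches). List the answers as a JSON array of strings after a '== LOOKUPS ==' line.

Process each operation:
  add 65.19.81.208/30 -> H2 at depth 30
  - 65.19.81.208/30 clear@30
  add 34.208.0.0/14 -> H4 at depth 14
  add 34.0.0.0/7 -> H1 at depth 7
  add 65.19.81.0/24 -> H1 at depth 24
  add 65.19.80.0/20 -> H1 at depth 20
  add 65.19.81.0/24 -> H2 at depth 24
  add 34.208.207.0/24 -> H1 at depth 24
  add 208.0.0.0/4 -> H1 at depth 4
  Q 34.208.207.1: descend 001000101101000011001111 ; hops seen [H1,H4,H1] ; pick H1
  Q 34.0.58.66: descend 00100010 ; hops seen [H1] ; pick H1
  add 65.0.0.0/8 -> H4 at depth 8
  add 0.0.0.0/0 -> H0 at depth 0
  add 65.19.80.0/20 -> H2 at depth 20
  Q 65.0.0.1: descend 01000001000 ; hops seen [H0,H4] ; pick H4
  Q 65.19.81.7: descend 010000010001001101010001 ; hops seen [H0,H4,H2,H2] ; pick H2
  add 64.0.0.0/2 -> H4 at depth 2
  - 208.0.0.0/4 clear@4
  add 211.162.224.0/20 -> H0 at depth 20
  - 65.0.0.0/8 clear@8
  Q 174.183.12.20: descend 1 ; hops seen [H0] ; pick H0
  Q 64.2.49.186: descend 0100000 ; hops seen [H0,H4] ; pick H4
  add 0.0.0.0/0 -> H0 at depth 0
  Q 34.5.66.169: descend 00100010 ; hops seen [H0,H1] ; pick H1
  - 211.162.224.0/20 clear@20
  add 0.0.0.0/0 -> H1 at depth 0
  add 65.19.80.0/20 -> H0 at depth 20
  Q 34.45.243.183: descend 00100010 ; hops seen [H1,H1] ; pick H1
  Q 65.19.80.68: descend 01000001000100110101000 ; hops seen [H1,H4,H0] ; pick H0
  - 0.0.0.0/0 clear@0
  add 0.0.0.0/0 -> H3 at depth 0
  - 64.0.0.0/2 clear@2
  - 34.0.0.0/7 clear@7
  add 34.208.0.0/16 -> H3 at depth 16
  - 0.0.0.0/0 clear@0
  add 211.128.0.0/9 -> H3 at depth 9
  Q 36.160.199.171: descend 00100 ; hops seen [∅] ; pick no-route

== LOOKUPS ==
["H1","H1","H4","H2","H0","H4","H1","H1","H0","no-route"]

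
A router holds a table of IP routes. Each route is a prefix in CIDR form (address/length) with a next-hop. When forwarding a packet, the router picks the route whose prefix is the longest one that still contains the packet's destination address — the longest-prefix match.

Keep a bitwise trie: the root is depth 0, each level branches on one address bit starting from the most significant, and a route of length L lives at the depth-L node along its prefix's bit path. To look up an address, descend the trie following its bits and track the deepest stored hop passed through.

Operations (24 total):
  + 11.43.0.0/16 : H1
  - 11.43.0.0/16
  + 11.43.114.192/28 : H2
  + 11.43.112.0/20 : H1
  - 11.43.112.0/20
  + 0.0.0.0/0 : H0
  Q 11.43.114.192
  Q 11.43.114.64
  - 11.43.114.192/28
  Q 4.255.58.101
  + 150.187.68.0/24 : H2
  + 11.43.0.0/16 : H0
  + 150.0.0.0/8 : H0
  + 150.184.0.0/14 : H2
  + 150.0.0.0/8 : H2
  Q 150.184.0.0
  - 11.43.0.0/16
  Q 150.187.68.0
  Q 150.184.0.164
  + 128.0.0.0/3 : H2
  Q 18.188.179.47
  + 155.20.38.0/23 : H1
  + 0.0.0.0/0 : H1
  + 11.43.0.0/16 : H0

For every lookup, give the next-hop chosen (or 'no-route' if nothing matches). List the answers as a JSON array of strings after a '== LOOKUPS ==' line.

Apply in order:
  + 11.43.0.0/16 (H1) depth=16
  - 11.43.0.0/16 clear@16
  + 11.43.114.192/28 (H2) depth=28
  + 11.43.112.0/20 (H1) depth=20
  - 11.43.112.0/20 clear@20
  + 0.0.0.0/0 (H0) depth=0
  lookup 11.43.114.192: bits 0000101100101011011100101100 walk d0:H0→d1:-→d2:-→d3:-→d4:-→d5:-→d6:-→d7:-→d8:-→d9:-→d10:-→d11:-→d12:-→d13:-→d14:-→d15:-→d16:-→d17:-→d18:-→d19:-→d20:-→d21:-→d22:-→d23:-→d24:-→d25:-→d26:-→d27:-→d28:H2 -> H2
  lookup 11.43.114.64: bits 000010110010101101110010 walk d0:H0→d1:-→d2:-→d3:-→d4:-→d5:-→d6:-→d7:-→d8:-→d9:-→d10:-→d11:-→d12:-→d13:-→d14:-→d15:-→d16:-→d17:-→d18:-→d19:-→d20:-→d21:-→d22:-→d23:-→d24:- -> H0
  - 11.43.114.192/28 clear@28
  lookup 4.255.58.101: bits 0000 walk d0:H0→d1:-→d2:-→d3:-→d4:- -> H0
  + 150.187.68.0/24 (H2) depth=24
  + 11.43.0.0/16 (H0) depth=16
  + 150.0.0.0/8 (H0) depth=8
  + 150.184.0.0/14 (H2) depth=14
  + 150.0.0.0/8 (H2) depth=8
  lookup 150.184.0.0: bits 10010110101110 walk d0:H0→d1:-→d2:-→d3:-→d4:-→d5:-→d6:-→d7:-→d8:H2→d9:-→d10:-→d11:-→d12:-→d13:-→d14:H2 -> H2
  - 11.43.0.0/16 clear@16
  lookup 150.187.68.0: bits 100101101011101101000100 walk d0:H0→d1:-→d2:-→d3:-→d4:-→d5:-→d6:-→d7:-→d8:H2→d9:-→d10:-→d11:-→d12:-→d13:-→d14:H2→d15:-→d16:-→d17:-→d18:-→d19:-→d20:-→d21:-→d22:-→d23:-→d24:H2 -> H2
  lookup 150.184.0.164: bits 10010110101110 walk d0:H0→d1:-→d2:-→d3:-→d4:-→d5:-→d6:-→d7:-→d8:H2→d9:-→d10:-→d11:-→d12:-→d13:-→d14:H2 -> H2
  + 128.0.0.0/3 (H2) depth=3
  lookup 18.188.179.47: bits 000 walk d0:H0→d1:-→d2:-→d3:- -> H0
  + 155.20.38.0/23 (H1) depth=23
  + 0.0.0.0/0 (H1) depth=0
  + 11.43.0.0/16 (H0) depth=16

== LOOKUPS ==
["H2","H0","H0","H2","H2","H2","H0"]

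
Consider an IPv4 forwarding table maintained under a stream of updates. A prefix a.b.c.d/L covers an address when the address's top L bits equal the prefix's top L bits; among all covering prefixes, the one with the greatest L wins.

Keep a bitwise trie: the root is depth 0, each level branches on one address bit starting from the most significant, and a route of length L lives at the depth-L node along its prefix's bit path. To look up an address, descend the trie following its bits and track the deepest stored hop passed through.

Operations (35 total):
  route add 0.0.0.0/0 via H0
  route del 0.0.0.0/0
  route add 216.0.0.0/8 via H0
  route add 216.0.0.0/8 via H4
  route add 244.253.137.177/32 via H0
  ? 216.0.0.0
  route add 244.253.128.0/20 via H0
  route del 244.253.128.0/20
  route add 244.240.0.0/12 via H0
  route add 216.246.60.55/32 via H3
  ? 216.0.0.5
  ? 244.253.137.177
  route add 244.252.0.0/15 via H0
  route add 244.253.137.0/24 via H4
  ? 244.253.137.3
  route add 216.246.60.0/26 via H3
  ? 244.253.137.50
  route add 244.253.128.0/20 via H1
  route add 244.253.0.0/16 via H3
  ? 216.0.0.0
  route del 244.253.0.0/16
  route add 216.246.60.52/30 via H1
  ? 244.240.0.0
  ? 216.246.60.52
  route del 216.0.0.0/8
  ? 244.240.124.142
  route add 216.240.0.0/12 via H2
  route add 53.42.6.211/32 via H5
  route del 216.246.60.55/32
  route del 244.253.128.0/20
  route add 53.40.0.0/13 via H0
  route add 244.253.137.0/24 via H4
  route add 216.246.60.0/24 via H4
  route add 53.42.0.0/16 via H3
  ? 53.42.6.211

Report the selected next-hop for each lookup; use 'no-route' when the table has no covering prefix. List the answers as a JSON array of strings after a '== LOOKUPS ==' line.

Process each operation:
  + 0.0.0.0/0 (H0) depth=0
  del 0.0.0.0/0 (clear depth 0)
  + 216.0.0.0/8 (H0) depth=8
  + 216.0.0.0/8 (H4) depth=8
  + 244.253.137.177/32 (H0) depth=32
  ? 216.0.0.0  path d0:-→d1:-→d2:-→d3:-→d4:-→d5:-→d6:-→d7:-→d8:H4  best=H4
  + 244.253.128.0/20 (H0) depth=20
  del 244.253.128.0/20 (clear depth 20)
  + 244.240.0.0/12 (H0) depth=12
  + 216.246.60.55/32 (H3) depth=32
  ? 216.0.0.5  path d0:-→d1:-→d2:-→d3:-→d4:-→d5:-→d6:-→d7:-→d8:H4  best=H4
  ? 244.253.137.177  path d0:-→d1:-→d2:-→d3:-→d4:-→d5:-→d6:-→d7:-→d8:-→d9:-→d10:-→d11:-→d12:H0→d13:-→d14:-→d15:-→d16:-→d17:-→d18:-→d19:-→d20:-→d21:-→d22:-→d23:-→d24:-→d25:-→d26:-→d27:-→d28:-→d29:-→d30:-→d31:-→d32:H0  best=H0
  + 244.252.0.0/15 (H0) depth=15
  + 244.253.137.0/24 (H4) depth=24
  ? 244.253.137.3  path d0:-→d1:-→d2:-→d3:-→d4:-→d5:-→d6:-→d7:-→d8:-→d9:-→d10:-→d11:-→d12:H0→d13:-→d14:-→d15:H0→d16:-→d17:-→d18:-→d19:-→d20:-→d21:-→d22:-→d23:-→d24:H4  best=H4
  + 216.246.60.0/26 (H3) depth=26
  ? 244.253.137.50  path d0:-→d1:-→d2:-→d3:-→d4:-→d5:-→d6:-→d7:-→d8:-→d9:-→d10:-→d11:-→d12:H0→d13:-→d14:-→d15:H0→d16:-→d17:-→d18:-→d19:-→d20:-→d21:-→d22:-→d23:-→d24:H4  best=H4
  + 244.253.128.0/20 (H1) depth=20
  + 244.253.0.0/16 (H3) depth=16
  ? 216.0.0.0  path d0:-→d1:-→d2:-→d3:-→d4:-→d5:-→d6:-→d7:-→d8:H4  best=H4
  del 244.253.0.0/16 (clear depth 16)
  + 216.246.60.52/30 (H1) depth=30
  ? 244.240.0.0  path d0:-→d1:-→d2:-→d3:-→d4:-→d5:-→d6:-→d7:-→d8:-→d9:-→d10:-→d11:-→d12:H0  best=H0
  ? 216.246.60.52  path d0:-→d1:-→d2:-→d3:-→d4:-→d5:-→d6:-→d7:-→d8:H4→d9:-→d10:-→d11:-→d12:-→d13:-→d14:-→d15:-→d16:-→d17:-→d18:-→d19:-→d20:-→d21:-→d22:-→d23:-→d24:-→d25:-→d26:H3→d27:-→d28:-→d29:-→d30:H1  best=H1
  del 216.0.0.0/8 (clear depth 8)
  ? 244.240.124.142  path d0:-→d1:-→d2:-→d3:-→d4:-→d5:-→d6:-→d7:-→d8:-→d9:-→d10:-→d11:-→d12:H0  best=H0
  + 216.240.0.0/12 (H2) depth=12
  + 53.42.6.211/32 (H5) depth=32
  del 216.246.60.55/32 (clear depth 32)
  del 244.253.128.0/20 (clear depth 20)
  + 53.40.0.0/13 (H0) depth=13
  + 244.253.137.0/24 (H4) depth=24
  + 216.246.60.0/24 (H4) depth=24
  + 53.42.0.0/16 (H3) depth=16
  ? 53.42.6.211  path d0:-→d1:-→d2:-→d3:-→d4:-→d5:-→d6:-→d7:-→d8:-→d9:-→d10:-→d11:-→d12:-→d13:H0→d14:-→d15:-→d16:H3→d17:-→d18:-→d19:-→d20:-→d21:-→d22:-→d23:-→d24:-→d25:-→d26:-→d27:-→d28:-→d29:-→d30:-→d31:-→d32:H5  best=H5

== LOOKUPS ==
["H4","H4","H0","H4","H4","H4","H0","H1","H0","H5"]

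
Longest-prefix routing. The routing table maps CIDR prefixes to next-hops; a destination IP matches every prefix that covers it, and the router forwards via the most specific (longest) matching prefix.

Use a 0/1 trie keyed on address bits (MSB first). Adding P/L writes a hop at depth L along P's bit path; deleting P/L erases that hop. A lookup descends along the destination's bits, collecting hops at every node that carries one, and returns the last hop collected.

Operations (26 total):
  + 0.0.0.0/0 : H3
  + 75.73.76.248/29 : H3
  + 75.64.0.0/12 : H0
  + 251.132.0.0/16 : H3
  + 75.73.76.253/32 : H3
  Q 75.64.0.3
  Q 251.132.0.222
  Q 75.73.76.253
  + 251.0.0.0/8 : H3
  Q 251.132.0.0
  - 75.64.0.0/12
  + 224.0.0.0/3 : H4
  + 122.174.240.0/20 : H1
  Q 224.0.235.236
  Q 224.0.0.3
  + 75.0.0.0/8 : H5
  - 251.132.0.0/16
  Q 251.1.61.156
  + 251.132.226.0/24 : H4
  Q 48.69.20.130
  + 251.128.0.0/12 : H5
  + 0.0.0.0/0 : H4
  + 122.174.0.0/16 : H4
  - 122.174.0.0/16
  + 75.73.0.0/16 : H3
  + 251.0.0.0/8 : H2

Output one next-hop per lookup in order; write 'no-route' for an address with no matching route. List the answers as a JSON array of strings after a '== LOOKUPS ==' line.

Apply in order:
  add 0.0.0.0/0 -> H3 at depth 0
  add 75.73.76.248/29 -> H3 at depth 29
  add 75.64.0.0/12 -> H0 at depth 12
  add 251.132.0.0/16 -> H3 at depth 16
  add 75.73.76.253/32 -> H3 at depth 32
  Q 75.64.0.3: descend 010010110100 ; hops seen [H3,H0] ; pick H0
  Q 251.132.0.222: descend 1111101110000100 ; hops seen [H3,H3] ; pick H3
  Q 75.73.76.253: descend 01001011010010010100110011111101 ; hops seen [H3,H0,H3,H3] ; pick H3
  add 251.0.0.0/8 -> H3 at depth 8
  Q 251.132.0.0: descend 1111101110000100 ; hops seen [H3,H3,H3] ; pick H3
  del 75.64.0.0/12 (clear depth 12)
  add 224.0.0.0/3 -> H4 at depth 3
  add 122.174.240.0/20 -> H1 at depth 20
  Q 224.0.235.236: descend 111 ; hops seen [H3,H4] ; pick H4
  Q 224.0.0.3: descend 111 ; hops seen [H3,H4] ; pick H4
  add 75.0.0.0/8 -> H5 at depth 8
  del 251.132.0.0/16 (clear depth 16)
  Q 251.1.61.156: descend 11111011 ; hops seen [H3,H4,H3] ; pick H3
  add 251.132.226.0/24 -> H4 at depth 24
  Q 48.69.20.130: descend 0 ; hops seen [H3] ; pick H3
  add 251.128.0.0/12 -> H5 at depth 12
  add 0.0.0.0/0 -> H4 at depth 0
  add 122.174.0.0/16 -> H4 at depth 16
  del 122.174.0.0/16 (clear depth 16)
  add 75.73.0.0/16 -> H3 at depth 16
  add 251.0.0.0/8 -> H2 at depth 8

== LOOKUPS ==
["H0","H3","H3","H3","H4","H4","H3","H3"]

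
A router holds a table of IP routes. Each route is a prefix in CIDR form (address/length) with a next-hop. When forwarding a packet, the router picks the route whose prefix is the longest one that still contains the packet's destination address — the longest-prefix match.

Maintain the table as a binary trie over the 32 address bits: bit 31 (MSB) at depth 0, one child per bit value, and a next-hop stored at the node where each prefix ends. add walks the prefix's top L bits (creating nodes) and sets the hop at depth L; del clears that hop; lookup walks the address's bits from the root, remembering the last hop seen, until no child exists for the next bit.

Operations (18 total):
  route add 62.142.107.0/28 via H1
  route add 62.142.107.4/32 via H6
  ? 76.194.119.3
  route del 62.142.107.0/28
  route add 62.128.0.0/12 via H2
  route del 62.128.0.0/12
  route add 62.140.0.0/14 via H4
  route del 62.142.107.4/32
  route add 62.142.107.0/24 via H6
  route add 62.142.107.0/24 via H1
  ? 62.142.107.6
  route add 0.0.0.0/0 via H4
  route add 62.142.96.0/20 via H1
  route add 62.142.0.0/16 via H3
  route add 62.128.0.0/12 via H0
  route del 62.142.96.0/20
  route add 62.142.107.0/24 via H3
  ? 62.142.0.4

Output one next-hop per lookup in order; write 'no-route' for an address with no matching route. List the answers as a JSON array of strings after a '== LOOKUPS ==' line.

Process each operation:
  add 62.142.107.0/28 -> H1 at depth 28
  add 62.142.107.4/32 -> H6 at depth 32
  lookup 76.194.119.3: bits 0 walk d0:-→d1:- -> no-route
  del 62.142.107.0/28 (clear depth 28)
  add 62.128.0.0/12 -> H2 at depth 12
  del 62.128.0.0/12 (clear depth 12)
  add 62.140.0.0/14 -> H4 at depth 14
  del 62.142.107.4/32 (clear depth 32)
  add 62.142.107.0/24 -> H6 at depth 24
  add 62.142.107.0/24 -> H1 at depth 24
  lookup 62.142.107.6: bits 001111101000111001101011000001 walk d0:-→d1:-→d2:-→d3:-→d4:-→d5:-→d6:-→d7:-→d8:-→d9:-→d10:-→d11:-→d12:-→d13:-→d14:H4→d15:-→d16:-→d17:-→d18:-→d19:-→d20:-→d21:-→d22:-→d23:-→d24:H1→d25:-→d26:-→d27:-→d28:-→d29:-→d30:- -> H1
  add 0.0.0.0/0 -> H4 at depth 0
  add 62.142.96.0/20 -> H1 at depth 20
  add 62.142.0.0/16 -> H3 at depth 16
  add 62.128.0.0/12 -> H0 at depth 12
  del 62.142.96.0/20 (clear depth 20)
  add 62.142.107.0/24 -> H3 at depth 24
  lookup 62.142.0.4: bits 00111110100011100 walk d0:H4→d1:-→d2:-→d3:-→d4:-→d5:-→d6:-→d7:-→d8:-→d9:-→d10:-→d11:-→d12:H0→d13:-→d14:H4→d15:-→d16:H3→d17:- -> H3

== LOOKUPS ==
["no-route","H1","H3"]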